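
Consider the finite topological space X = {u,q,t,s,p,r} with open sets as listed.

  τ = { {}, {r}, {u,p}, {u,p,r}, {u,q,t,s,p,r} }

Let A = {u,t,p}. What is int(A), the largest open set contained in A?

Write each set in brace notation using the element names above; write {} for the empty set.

U open, U⊆A: {}, {u,p}. int(A) = ⋃ = {u,p}

{u,p}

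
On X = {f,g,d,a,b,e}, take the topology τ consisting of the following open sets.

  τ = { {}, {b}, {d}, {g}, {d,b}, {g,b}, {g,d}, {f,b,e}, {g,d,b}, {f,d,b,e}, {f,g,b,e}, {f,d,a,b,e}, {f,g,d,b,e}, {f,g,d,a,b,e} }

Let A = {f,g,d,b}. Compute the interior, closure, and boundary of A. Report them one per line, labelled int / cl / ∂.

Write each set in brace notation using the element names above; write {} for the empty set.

open subsets of A: {}, {b}, {g}, {d}, {g,b}, {g,d}, {d,b}, {g,d,b}; so int(A) = {g,d,b}
closure: X∖int(X∖A) = X∖{} = {f,g,d,a,b,e}
∂A = {f,g,d,a,b,e} minus {g,d,b} = {f,a,e}

int(A) = {g,d,b}
cl(A)  = {f,g,d,a,b,e}
∂A     = {f,a,e}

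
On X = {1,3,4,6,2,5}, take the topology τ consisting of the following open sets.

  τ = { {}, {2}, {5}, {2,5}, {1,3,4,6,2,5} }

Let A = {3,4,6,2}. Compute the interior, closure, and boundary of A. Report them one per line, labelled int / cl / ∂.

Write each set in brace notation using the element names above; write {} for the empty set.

int(A) = {2}
cl(A)  = {1,3,4,6,2}
∂A     = {1,3,4,6}

interior: largest open inside A is {2} (from {}, {2})
cl via duality: int({1,5}) = {5}, so X∖{5} = {1,3,4,6,2}
cl∖int = {1,3,4,6}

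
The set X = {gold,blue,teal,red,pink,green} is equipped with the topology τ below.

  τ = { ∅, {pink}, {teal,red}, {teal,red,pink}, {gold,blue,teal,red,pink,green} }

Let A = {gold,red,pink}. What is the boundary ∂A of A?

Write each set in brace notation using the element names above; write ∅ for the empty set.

{gold,blue,teal,red,green}

U open, U⊆A: ∅, {pink}. int(A) = ⋃ = {pink}
X∖A={blue,teal,green}, int(X∖A)=∅, hence cl(A)={gold,blue,teal,red,pink,green}
∂A: remove int from cl → {gold,blue,teal,red,green}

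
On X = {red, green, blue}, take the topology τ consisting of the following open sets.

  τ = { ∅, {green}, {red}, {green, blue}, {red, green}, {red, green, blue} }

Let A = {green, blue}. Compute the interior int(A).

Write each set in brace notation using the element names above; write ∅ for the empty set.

open subsets of A: ∅, {green}, {green, blue}; so int(A) = {green, blue}

{green, blue}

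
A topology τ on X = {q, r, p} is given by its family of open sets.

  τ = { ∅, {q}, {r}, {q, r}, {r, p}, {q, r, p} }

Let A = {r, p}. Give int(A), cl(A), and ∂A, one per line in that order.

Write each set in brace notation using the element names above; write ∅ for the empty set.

U open, U⊆A: ∅, {r}, {r, p}. int(A) = ⋃ = {r, p}
X∖A={q}, int(X∖A)={q}, hence cl(A)={r, p}
∂A: remove int from cl → ∅

int(A) = {r, p}
cl(A)  = {r, p}
∂A     = ∅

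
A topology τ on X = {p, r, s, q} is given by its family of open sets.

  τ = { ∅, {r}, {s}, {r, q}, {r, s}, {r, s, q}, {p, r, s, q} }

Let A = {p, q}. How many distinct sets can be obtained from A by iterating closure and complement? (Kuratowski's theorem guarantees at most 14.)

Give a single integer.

4

X∖A={r, s}, int(X∖A)={r, s}, hence cl(A)={p, q}
Orbit (k=closure, c=complement):
  1. A     = {p, q}
  2. cA    = {r, s}
  3. kcA   = {p, r, s, q}
  4. ckcA  = ∅
(closed under both — stop)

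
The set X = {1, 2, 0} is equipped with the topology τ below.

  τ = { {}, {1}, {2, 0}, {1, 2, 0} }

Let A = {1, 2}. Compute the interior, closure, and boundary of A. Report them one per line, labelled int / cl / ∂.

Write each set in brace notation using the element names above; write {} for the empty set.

interior: largest open inside A is {1} (from {}, {1})
cl via duality: int({0}) = {}, so X∖{} = {1, 2, 0}
cl∖int = {2, 0}

int(A) = {1}
cl(A)  = {1, 2, 0}
∂A     = {2, 0}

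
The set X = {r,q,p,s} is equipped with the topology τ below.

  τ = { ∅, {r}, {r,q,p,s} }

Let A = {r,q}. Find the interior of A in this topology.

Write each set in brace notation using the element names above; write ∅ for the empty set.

{r}

open subsets of A: ∅, {r}; so int(A) = {r}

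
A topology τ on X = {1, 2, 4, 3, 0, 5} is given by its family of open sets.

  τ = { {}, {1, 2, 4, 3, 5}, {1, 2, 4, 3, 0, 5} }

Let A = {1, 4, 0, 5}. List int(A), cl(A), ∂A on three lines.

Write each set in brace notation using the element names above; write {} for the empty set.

int(A) = {}
cl(A)  = {1, 2, 4, 3, 0, 5}
∂A     = {1, 2, 4, 3, 0, 5}

interior: largest open inside A is {} (from {})
cl via duality: int({2, 3}) = {}, so X∖{} = {1, 2, 4, 3, 0, 5}
cl∖int = {1, 2, 4, 3, 0, 5}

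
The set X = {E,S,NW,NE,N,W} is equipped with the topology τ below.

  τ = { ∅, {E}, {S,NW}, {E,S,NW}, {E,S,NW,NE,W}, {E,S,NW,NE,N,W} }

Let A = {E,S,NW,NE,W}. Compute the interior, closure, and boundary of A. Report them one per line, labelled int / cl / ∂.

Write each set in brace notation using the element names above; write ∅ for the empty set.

int(A) = {E,S,NW,NE,W}
cl(A)  = {E,S,NW,NE,N,W}
∂A     = {N}

interior: largest open inside A is {E,S,NW,NE,W} (from ∅, {E}, {S,NW}, {E,S,NW}, {E,S,NW,NE,W})
cl via duality: int({N}) = ∅, so X∖∅ = {E,S,NW,NE,N,W}
cl∖int = {N}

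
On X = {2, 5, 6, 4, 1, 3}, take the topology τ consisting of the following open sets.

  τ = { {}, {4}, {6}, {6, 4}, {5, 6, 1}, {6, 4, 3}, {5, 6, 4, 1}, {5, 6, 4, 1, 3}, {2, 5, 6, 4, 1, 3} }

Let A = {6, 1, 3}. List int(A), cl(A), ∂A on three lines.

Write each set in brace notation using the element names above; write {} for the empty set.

int(A) = {6}
cl(A)  = {2, 5, 6, 1, 3}
∂A     = {2, 5, 1, 3}

opens ⊆ A: {}, {6}; union → int = {6}
complement {2, 5, 4}; its interior {4}; cl(A) = X∖{4} = {2, 5, 6, 1, 3}
boundary = {2, 5, 6, 1, 3} ∖ {6} = {2, 5, 1, 3}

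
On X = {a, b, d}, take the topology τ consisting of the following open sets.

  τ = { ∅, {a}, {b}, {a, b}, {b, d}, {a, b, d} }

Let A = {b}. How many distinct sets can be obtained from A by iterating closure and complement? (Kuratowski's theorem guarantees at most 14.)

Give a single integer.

X∖A={a, d}, int(X∖A)={a}, hence cl(A)={b, d}
Orbit (k=closure, c=complement):
  1. A     = {b}
  2. kA    = {b, d}
  3. cA    = {a, d}
  4. ckA   = {a}
(closed under both — stop)

4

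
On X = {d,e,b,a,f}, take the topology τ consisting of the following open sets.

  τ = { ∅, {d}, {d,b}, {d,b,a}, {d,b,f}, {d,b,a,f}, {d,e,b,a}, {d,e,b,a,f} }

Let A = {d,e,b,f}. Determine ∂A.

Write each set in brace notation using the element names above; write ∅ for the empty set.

opens ⊆ A: ∅, {d}, {d,b}, {d,b,f}; union → int = {d,b,f}
complement {a}; its interior ∅; cl(A) = X∖∅ = {d,e,b,a,f}
boundary = {d,e,b,a,f} ∖ {d,b,f} = {e,a}

{e,a}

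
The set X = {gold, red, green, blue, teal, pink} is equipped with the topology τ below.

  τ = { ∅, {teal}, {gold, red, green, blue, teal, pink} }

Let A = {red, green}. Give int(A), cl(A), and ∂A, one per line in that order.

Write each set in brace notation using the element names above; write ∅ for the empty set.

int(A) = ∅
cl(A)  = {gold, red, green, blue, pink}
∂A     = {gold, red, green, blue, pink}

interior: largest open inside A is ∅ (from ∅)
cl via duality: int({gold, blue, teal, pink}) = {teal}, so X∖{teal} = {gold, red, green, blue, pink}
cl∖int = {gold, red, green, blue, pink}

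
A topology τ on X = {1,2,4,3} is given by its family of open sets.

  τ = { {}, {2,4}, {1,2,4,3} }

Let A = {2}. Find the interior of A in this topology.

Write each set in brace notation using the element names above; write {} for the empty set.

U open, U⊆A: {}. int(A) = ⋃ = {}

{}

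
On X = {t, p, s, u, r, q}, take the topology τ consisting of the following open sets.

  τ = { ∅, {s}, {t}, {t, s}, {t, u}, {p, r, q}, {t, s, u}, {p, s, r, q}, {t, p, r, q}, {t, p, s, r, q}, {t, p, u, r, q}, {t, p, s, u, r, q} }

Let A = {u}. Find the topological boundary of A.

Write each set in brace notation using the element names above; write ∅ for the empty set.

{u}

interior: largest open inside A is ∅ (from ∅)
cl via duality: int({t, p, s, r, q}) = {t, p, s, r, q}, so X∖{t, p, s, r, q} = {u}
cl∖int = {u}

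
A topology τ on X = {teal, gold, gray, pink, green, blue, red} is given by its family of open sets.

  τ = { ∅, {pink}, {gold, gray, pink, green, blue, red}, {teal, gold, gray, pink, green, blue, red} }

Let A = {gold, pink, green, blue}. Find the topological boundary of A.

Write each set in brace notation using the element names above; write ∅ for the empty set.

{teal, gold, gray, green, blue, red}

interior: largest open inside A is {pink} (from ∅, {pink})
cl via duality: int({teal, gray, red}) = ∅, so X∖∅ = {teal, gold, gray, pink, green, blue, red}
cl∖int = {teal, gold, gray, green, blue, red}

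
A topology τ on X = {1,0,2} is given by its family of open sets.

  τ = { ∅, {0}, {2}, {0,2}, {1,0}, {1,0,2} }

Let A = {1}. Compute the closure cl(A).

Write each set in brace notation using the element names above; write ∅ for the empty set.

closure: X∖int(X∖A) = X∖{0,2} = {1}

{1}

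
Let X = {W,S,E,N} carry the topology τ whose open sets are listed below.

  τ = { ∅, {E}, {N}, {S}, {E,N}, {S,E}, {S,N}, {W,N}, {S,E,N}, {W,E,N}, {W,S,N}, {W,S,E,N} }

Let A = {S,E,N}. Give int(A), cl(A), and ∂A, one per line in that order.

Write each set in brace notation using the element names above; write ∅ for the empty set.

open subsets of A: ∅, {S}, {N}, {E}, {S,N}, {S,E}, {E,N}, {S,E,N}; so int(A) = {S,E,N}
closure: X∖int(X∖A) = X∖∅ = {W,S,E,N}
∂A = {W,S,E,N} minus {S,E,N} = {W}

int(A) = {S,E,N}
cl(A)  = {W,S,E,N}
∂A     = {W}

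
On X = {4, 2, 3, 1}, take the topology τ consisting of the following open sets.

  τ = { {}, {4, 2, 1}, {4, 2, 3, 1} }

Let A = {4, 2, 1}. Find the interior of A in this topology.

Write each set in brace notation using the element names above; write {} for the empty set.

U open, U⊆A: {}, {4, 2, 1}. int(A) = ⋃ = {4, 2, 1}

{4, 2, 1}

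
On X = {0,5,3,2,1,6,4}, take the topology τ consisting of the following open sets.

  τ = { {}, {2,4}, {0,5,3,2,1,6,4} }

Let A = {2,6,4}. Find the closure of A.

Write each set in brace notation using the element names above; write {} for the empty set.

{0,5,3,2,1,6,4}

X∖A={0,5,3,1}, int(X∖A)={}, hence cl(A)={0,5,3,2,1,6,4}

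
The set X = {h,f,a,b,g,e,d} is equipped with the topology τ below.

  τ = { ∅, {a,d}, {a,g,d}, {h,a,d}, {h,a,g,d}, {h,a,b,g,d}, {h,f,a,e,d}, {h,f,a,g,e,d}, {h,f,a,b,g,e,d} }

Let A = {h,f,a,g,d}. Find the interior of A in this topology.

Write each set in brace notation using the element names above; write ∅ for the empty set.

interior: largest open inside A is {h,a,g,d} (from ∅, {a,d}, {a,g,d}, {h,a,d}, {h,a,g,d})

{h,a,g,d}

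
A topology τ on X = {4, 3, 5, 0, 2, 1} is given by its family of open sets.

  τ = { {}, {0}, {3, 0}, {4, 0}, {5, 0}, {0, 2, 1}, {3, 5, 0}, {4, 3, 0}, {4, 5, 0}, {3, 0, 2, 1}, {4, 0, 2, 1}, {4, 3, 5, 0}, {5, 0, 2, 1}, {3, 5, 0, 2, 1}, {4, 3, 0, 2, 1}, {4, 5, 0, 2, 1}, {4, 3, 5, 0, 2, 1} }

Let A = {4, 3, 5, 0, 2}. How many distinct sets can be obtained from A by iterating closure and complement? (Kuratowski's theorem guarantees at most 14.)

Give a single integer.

cl via duality: int({1}) = {}, so X∖{} = {4, 3, 5, 0, 2, 1}
Write k for closure, c for complement:
  1. A     = {4, 3, 5, 0, 2}
  2. kA    = {4, 3, 5, 0, 2, 1}
  3. cA    = {1}
  4. ckA   = {}
  5. kcA   = {2, 1}
  6. ckcA  = {4, 3, 5, 0}
applying k or c yields no new set

6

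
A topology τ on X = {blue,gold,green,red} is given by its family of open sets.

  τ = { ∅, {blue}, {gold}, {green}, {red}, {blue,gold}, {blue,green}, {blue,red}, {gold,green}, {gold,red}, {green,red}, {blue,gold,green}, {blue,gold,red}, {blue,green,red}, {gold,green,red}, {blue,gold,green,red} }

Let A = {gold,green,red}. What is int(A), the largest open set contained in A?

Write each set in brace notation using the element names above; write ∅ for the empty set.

opens ⊆ A: ∅, {gold}, {green}, {red}, {gold,green}, {gold,red}, {green,red}, {gold,green,red}; union → int = {gold,green,red}

{gold,green,red}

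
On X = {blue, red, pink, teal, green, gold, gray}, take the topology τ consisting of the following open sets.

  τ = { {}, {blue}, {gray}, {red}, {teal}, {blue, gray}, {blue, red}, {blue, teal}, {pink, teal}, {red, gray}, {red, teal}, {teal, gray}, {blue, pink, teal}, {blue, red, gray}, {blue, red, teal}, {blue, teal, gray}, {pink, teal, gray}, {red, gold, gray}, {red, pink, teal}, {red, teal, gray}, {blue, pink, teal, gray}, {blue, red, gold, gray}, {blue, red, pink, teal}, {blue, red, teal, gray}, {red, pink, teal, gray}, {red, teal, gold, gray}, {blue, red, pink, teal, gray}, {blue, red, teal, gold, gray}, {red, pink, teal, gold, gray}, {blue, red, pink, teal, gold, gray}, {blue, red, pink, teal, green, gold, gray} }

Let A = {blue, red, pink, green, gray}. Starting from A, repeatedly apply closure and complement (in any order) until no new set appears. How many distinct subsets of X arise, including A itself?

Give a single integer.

10

closure: X∖int(X∖A) = X∖{teal} = {blue, red, pink, green, gold, gray}
Let k=closure and c=complement:
  1. A     = {blue, red, pink, green, gray}
  2. kA    = {blue, red, pink, green, gold, gray}
  3. cA    = {teal, gold}
  4. ckA   = {teal}
  5. kcA   = {pink, teal, green, gold}
  6. kckA  = {pink, teal, green}
  7. ckcA  = {blue, red, gray}
  8. ckckA = {blue, red, gold, gray}
  9. kckcA = {blue, red, green, gold, gray}
  10. ckckcA = {pink, teal}
— saturated at 10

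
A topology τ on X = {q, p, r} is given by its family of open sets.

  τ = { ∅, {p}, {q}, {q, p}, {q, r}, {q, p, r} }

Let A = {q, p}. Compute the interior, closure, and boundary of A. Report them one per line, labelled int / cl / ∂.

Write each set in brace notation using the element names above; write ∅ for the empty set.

open subsets of A: ∅, {q}, {p}, {q, p}; so int(A) = {q, p}
closure: X∖int(X∖A) = X∖∅ = {q, p, r}
∂A = {q, p, r} minus {q, p} = {r}

int(A) = {q, p}
cl(A)  = {q, p, r}
∂A     = {r}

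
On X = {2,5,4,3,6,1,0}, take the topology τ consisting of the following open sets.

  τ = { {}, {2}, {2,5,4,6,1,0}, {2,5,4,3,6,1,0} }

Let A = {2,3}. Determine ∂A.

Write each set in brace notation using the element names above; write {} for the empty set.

{5,4,3,6,1,0}

opens ⊆ A: {}, {2}; union → int = {2}
complement {5,4,6,1,0}; its interior {}; cl(A) = X∖{} = {2,5,4,3,6,1,0}
boundary = {2,5,4,3,6,1,0} ∖ {2} = {5,4,3,6,1,0}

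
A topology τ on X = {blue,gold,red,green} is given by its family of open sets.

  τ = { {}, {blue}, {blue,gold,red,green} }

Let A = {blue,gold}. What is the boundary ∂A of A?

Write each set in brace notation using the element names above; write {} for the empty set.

open subsets of A: {}, {blue}; so int(A) = {blue}
closure: X∖int(X∖A) = X∖{} = {blue,gold,red,green}
∂A = {blue,gold,red,green} minus {blue} = {gold,red,green}

{gold,red,green}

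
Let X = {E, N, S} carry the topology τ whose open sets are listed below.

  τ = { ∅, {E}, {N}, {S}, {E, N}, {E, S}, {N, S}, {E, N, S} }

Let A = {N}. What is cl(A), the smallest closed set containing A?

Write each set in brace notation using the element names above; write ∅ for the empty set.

X∖A={E, S}, int(X∖A)={E, S}, hence cl(A)={N}

{N}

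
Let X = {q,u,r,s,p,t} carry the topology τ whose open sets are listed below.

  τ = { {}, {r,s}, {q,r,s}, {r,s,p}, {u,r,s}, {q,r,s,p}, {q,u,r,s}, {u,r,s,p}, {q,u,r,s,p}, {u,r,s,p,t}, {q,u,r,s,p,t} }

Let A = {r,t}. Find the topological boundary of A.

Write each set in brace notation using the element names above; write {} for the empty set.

interior: largest open inside A is {} (from {})
cl via duality: int({q,u,s,p}) = {}, so X∖{} = {q,u,r,s,p,t}
cl∖int = {q,u,r,s,p,t}

{q,u,r,s,p,t}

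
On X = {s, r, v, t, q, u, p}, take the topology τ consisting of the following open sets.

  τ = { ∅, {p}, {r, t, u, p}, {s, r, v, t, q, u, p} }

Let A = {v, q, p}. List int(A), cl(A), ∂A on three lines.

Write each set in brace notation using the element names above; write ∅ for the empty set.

int(A) = {p}
cl(A)  = {s, r, v, t, q, u, p}
∂A     = {s, r, v, t, q, u}

interior: largest open inside A is {p} (from ∅, {p})
cl via duality: int({s, r, t, u}) = ∅, so X∖∅ = {s, r, v, t, q, u, p}
cl∖int = {s, r, v, t, q, u}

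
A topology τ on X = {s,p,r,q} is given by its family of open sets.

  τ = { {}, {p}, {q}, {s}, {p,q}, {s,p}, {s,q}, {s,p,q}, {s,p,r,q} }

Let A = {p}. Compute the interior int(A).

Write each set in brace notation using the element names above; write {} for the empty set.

open subsets of A: {}, {p}; so int(A) = {p}

{p}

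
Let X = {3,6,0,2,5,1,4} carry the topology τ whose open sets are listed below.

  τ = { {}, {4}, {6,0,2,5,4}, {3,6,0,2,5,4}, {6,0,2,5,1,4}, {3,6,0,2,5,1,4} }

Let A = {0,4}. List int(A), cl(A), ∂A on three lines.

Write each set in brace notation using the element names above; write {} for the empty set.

open subsets of A: {}, {4}; so int(A) = {4}
closure: X∖int(X∖A) = X∖{} = {3,6,0,2,5,1,4}
∂A = {3,6,0,2,5,1,4} minus {4} = {3,6,0,2,5,1}

int(A) = {4}
cl(A)  = {3,6,0,2,5,1,4}
∂A     = {3,6,0,2,5,1}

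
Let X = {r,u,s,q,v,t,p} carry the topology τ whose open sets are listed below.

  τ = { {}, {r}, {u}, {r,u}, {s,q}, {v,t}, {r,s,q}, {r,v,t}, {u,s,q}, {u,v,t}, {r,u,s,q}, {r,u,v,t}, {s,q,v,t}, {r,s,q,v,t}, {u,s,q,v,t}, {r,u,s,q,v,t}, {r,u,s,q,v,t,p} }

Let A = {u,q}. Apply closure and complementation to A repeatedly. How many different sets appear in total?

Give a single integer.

complement {r,s,v,t,p}; its interior {r,v,t}; cl(A) = X∖{r,v,t} = {u,s,q,p}
With k = closure, c = complement:
  1. A     = {u,q}
  2. kA    = {u,s,q,p}
  3. cA    = {r,s,v,t,p}
  4. ckA   = {r,v,t}
  5. kcA   = {r,s,q,v,t,p}
  6. kckA  = {r,v,t,p}
  7. ckcA  = {u}
  8. ckckA = {u,s,q}
  9. kckcA = {u,p}
  10. ckckcA = {r,s,q,v,t}
k, c of each give nothing new

10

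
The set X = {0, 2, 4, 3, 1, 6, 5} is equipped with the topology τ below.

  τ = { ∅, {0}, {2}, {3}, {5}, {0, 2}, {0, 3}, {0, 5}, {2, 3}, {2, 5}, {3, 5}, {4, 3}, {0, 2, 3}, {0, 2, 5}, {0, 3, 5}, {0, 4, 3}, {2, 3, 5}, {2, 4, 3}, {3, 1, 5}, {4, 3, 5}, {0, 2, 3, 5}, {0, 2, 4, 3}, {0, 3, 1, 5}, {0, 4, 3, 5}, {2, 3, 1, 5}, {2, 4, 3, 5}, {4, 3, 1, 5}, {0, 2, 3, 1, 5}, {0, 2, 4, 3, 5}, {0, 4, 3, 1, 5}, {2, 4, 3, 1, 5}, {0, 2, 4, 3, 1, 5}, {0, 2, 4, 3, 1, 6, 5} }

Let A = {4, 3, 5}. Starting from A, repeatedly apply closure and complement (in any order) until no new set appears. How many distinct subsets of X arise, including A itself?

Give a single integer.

closure: X∖int(X∖A) = X∖{0, 2} = {4, 3, 1, 6, 5}
Let k=closure and c=complement:
  1. A     = {4, 3, 5}
  2. kA    = {4, 3, 1, 6, 5}
  3. cA    = {0, 2, 1, 6}
  4. ckA   = {0, 2}
  5. kckA  = {0, 2, 6}
  6. ckckA = {4, 3, 1, 5}
— saturated at 6

6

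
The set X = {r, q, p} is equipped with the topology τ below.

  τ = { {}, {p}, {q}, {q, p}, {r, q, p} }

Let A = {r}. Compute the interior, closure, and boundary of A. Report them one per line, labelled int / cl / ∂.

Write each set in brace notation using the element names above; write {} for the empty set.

int(A) = {}
cl(A)  = {r}
∂A     = {r}

U open, U⊆A: {}. int(A) = ⋃ = {}
X∖A={q, p}, int(X∖A)={q, p}, hence cl(A)={r}
∂A: remove int from cl → {r}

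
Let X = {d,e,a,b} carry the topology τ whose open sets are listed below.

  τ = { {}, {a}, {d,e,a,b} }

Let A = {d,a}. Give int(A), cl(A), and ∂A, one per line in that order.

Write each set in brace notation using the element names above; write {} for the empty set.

opens ⊆ A: {}, {a}; union → int = {a}
complement {e,b}; its interior {}; cl(A) = X∖{} = {d,e,a,b}
boundary = {d,e,a,b} ∖ {a} = {d,e,b}

int(A) = {a}
cl(A)  = {d,e,a,b}
∂A     = {d,e,b}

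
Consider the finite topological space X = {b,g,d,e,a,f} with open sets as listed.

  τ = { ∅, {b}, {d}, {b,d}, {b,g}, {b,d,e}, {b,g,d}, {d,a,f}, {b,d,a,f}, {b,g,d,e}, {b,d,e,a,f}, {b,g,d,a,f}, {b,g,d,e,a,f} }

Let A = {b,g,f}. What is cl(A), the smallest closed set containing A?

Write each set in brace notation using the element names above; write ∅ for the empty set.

complement {d,e,a}; its interior {d}; cl(A) = X∖{d} = {b,g,e,a,f}

{b,g,e,a,f}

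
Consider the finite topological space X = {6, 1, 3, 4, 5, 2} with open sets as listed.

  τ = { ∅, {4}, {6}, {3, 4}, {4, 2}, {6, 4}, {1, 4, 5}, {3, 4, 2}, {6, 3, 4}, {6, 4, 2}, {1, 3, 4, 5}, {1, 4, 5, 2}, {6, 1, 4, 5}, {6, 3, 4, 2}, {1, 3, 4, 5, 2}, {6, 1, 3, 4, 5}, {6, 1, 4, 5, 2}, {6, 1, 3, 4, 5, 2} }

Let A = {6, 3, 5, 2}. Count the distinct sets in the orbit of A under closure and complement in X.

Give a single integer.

6

cl via duality: int({1, 4}) = {4}, so X∖{4} = {6, 1, 3, 5, 2}
Write k for closure, c for complement:
  1. A     = {6, 3, 5, 2}
  2. kA    = {6, 1, 3, 5, 2}
  3. cA    = {1, 4}
  4. ckA   = {4}
  5. kcA   = {1, 3, 4, 5, 2}
  6. ckcA  = {6}
applying k or c yields no new set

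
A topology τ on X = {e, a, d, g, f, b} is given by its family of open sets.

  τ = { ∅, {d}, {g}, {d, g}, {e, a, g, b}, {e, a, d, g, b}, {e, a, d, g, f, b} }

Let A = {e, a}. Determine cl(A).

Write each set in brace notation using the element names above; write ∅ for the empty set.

{e, a, f, b}

complement {d, g, f, b}; its interior {d, g}; cl(A) = X∖{d, g} = {e, a, f, b}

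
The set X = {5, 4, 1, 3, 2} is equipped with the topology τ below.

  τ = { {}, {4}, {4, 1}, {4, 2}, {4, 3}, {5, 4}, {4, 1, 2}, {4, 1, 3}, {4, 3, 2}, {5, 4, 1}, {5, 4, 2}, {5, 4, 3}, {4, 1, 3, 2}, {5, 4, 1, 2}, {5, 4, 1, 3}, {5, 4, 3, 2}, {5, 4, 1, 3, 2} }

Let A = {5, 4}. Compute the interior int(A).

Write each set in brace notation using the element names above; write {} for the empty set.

{5, 4}

U open, U⊆A: {}, {4}, {5, 4}. int(A) = ⋃ = {5, 4}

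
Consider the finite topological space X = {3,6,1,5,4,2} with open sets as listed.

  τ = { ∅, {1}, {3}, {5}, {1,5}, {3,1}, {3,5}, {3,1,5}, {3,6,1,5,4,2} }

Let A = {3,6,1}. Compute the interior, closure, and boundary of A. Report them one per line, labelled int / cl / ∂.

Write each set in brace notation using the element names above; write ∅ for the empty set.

U open, U⊆A: ∅, {3}, {1}, {3,1}. int(A) = ⋃ = {3,1}
X∖A={5,4,2}, int(X∖A)={5}, hence cl(A)={3,6,1,4,2}
∂A: remove int from cl → {6,4,2}

int(A) = {3,1}
cl(A)  = {3,6,1,4,2}
∂A     = {6,4,2}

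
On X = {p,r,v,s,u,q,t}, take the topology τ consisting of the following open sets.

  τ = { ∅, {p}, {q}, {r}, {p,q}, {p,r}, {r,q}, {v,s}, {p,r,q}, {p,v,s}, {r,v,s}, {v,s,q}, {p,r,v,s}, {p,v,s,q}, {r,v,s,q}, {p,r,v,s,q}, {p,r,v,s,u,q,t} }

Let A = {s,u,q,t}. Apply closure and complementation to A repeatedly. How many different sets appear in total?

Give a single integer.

closure: X∖int(X∖A) = X∖{p,r} = {v,s,u,q,t}
Let k=closure and c=complement:
  1. A     = {s,u,q,t}
  2. kA    = {v,s,u,q,t}
  3. cA    = {p,r,v}
  4. ckA   = {p,r}
  5. kcA   = {p,r,v,s,u,t}
  6. kckA  = {p,r,u,t}
  7. ckcA  = {q}
  8. ckckA = {v,s,q}
  9. kckcA = {u,q,t}
  10. ckckcA = {p,r,v,s}
— saturated at 10

10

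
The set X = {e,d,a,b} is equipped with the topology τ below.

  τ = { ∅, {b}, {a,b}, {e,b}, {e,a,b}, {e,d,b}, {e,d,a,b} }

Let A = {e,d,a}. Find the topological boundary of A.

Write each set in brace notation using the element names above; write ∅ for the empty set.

{e,d,a}

opens ⊆ A: ∅; union → int = ∅
complement {b}; its interior {b}; cl(A) = X∖{b} = {e,d,a}
boundary = {e,d,a} ∖ ∅ = {e,d,a}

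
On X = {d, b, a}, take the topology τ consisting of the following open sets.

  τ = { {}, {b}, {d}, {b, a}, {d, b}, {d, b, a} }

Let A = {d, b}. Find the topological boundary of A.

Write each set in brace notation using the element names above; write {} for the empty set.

{a}

interior: largest open inside A is {d, b} (from {}, {d}, {b}, {d, b})
cl via duality: int({a}) = {}, so X∖{} = {d, b, a}
cl∖int = {a}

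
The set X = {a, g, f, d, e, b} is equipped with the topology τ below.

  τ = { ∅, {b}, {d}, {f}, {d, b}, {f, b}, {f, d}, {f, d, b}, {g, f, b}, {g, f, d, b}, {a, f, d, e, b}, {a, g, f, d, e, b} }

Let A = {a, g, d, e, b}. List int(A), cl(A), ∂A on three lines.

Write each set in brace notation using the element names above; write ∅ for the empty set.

open subsets of A: ∅, {b}, {d}, {d, b}; so int(A) = {d, b}
closure: X∖int(X∖A) = X∖{f} = {a, g, d, e, b}
∂A = {a, g, d, e, b} minus {d, b} = {a, g, e}

int(A) = {d, b}
cl(A)  = {a, g, d, e, b}
∂A     = {a, g, e}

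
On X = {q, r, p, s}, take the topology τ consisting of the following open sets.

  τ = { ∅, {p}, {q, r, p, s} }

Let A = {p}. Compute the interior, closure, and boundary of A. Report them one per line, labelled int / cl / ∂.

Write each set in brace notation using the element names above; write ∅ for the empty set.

open subsets of A: ∅, {p}; so int(A) = {p}
closure: X∖int(X∖A) = X∖∅ = {q, r, p, s}
∂A = {q, r, p, s} minus {p} = {q, r, s}

int(A) = {p}
cl(A)  = {q, r, p, s}
∂A     = {q, r, s}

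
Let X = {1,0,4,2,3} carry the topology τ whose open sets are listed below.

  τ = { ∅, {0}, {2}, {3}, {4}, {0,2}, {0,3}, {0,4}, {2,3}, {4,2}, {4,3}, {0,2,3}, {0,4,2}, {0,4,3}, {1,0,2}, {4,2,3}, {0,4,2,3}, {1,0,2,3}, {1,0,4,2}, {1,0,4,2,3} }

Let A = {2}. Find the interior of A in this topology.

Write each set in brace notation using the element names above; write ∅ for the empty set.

{2}

U open, U⊆A: ∅, {2}. int(A) = ⋃ = {2}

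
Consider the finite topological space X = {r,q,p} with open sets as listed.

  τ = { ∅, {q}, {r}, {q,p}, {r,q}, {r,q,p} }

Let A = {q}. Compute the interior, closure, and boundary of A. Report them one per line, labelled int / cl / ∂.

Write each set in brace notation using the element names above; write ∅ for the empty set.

interior: largest open inside A is {q} (from ∅, {q})
cl via duality: int({r,p}) = {r}, so X∖{r} = {q,p}
cl∖int = {p}

int(A) = {q}
cl(A)  = {q,p}
∂A     = {p}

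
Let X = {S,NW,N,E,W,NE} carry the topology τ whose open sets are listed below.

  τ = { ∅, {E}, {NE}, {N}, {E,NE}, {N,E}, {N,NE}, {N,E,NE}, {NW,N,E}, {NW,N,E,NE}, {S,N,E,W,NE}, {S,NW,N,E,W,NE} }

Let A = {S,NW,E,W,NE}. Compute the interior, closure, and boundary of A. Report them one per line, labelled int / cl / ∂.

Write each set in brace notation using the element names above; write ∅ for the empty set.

U open, U⊆A: ∅, {E}, {NE}, {E,NE}. int(A) = ⋃ = {E,NE}
X∖A={N}, int(X∖A)={N}, hence cl(A)={S,NW,E,W,NE}
∂A: remove int from cl → {S,NW,W}

int(A) = {E,NE}
cl(A)  = {S,NW,E,W,NE}
∂A     = {S,NW,W}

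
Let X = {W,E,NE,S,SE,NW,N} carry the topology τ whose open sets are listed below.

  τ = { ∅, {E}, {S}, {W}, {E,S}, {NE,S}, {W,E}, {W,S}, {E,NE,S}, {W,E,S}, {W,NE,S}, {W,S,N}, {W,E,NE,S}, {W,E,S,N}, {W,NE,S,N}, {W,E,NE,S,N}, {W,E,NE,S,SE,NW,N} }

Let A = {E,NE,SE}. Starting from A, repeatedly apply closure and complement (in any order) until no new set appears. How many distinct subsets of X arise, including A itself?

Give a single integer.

cl via duality: int({W,S,NW,N}) = {W,S,N}, so X∖{W,S,N} = {E,NE,SE,NW}
Write k for closure, c for complement:
  1. A     = {E,NE,SE}
  2. kA    = {E,NE,SE,NW}
  3. cA    = {W,S,NW,N}
  4. ckA   = {W,S,N}
  5. kcA   = {W,NE,S,SE,NW,N}
  6. ckcA  = {E}
  7. kckcA = {E,SE,NW}
  8. ckckcA = {W,NE,S,N}
applying k or c yields no new set

8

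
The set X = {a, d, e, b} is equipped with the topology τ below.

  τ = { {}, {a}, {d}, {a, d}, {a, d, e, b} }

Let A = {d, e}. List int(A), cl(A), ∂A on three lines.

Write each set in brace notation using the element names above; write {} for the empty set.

opens ⊆ A: {}, {d}; union → int = {d}
complement {a, b}; its interior {a}; cl(A) = X∖{a} = {d, e, b}
boundary = {d, e, b} ∖ {d} = {e, b}

int(A) = {d}
cl(A)  = {d, e, b}
∂A     = {e, b}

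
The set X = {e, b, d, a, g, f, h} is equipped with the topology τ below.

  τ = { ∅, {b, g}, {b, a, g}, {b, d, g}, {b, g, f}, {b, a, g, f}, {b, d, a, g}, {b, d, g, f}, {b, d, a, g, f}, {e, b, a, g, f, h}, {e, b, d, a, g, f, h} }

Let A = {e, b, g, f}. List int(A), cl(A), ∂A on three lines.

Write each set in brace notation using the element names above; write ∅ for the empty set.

int(A) = {b, g, f}
cl(A)  = {e, b, d, a, g, f, h}
∂A     = {e, d, a, h}

opens ⊆ A: ∅, {b, g}, {b, g, f}; union → int = {b, g, f}
complement {d, a, h}; its interior ∅; cl(A) = X∖∅ = {e, b, d, a, g, f, h}
boundary = {e, b, d, a, g, f, h} ∖ {b, g, f} = {e, d, a, h}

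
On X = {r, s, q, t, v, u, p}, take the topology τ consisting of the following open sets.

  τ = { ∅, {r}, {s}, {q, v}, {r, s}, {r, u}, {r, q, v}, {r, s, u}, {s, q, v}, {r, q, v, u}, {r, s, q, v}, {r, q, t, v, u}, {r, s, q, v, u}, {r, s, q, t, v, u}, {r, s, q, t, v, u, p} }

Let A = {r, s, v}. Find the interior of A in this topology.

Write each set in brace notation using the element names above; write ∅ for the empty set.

{r, s}

interior: largest open inside A is {r, s} (from ∅, {r}, {s}, {r, s})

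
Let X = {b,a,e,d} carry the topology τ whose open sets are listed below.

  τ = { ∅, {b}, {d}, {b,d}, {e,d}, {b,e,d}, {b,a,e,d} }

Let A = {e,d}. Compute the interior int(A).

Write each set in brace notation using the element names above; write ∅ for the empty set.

opens ⊆ A: ∅, {d}, {e,d}; union → int = {e,d}

{e,d}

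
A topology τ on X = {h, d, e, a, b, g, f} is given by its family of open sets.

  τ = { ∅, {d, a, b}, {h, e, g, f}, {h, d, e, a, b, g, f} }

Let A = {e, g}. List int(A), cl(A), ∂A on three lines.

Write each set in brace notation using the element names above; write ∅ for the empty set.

int(A) = ∅
cl(A)  = {h, e, g, f}
∂A     = {h, e, g, f}

opens ⊆ A: ∅; union → int = ∅
complement {h, d, a, b, f}; its interior {d, a, b}; cl(A) = X∖{d, a, b} = {h, e, g, f}
boundary = {h, e, g, f} ∖ ∅ = {h, e, g, f}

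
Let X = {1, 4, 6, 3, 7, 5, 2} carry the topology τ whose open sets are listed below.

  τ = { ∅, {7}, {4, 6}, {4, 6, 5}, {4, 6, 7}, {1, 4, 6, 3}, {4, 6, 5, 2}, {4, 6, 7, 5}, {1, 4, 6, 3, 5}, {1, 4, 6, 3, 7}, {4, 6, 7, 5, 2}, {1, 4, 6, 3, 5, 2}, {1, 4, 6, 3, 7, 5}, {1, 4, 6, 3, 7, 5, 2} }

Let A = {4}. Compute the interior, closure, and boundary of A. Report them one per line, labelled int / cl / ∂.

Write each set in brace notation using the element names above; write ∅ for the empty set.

int(A) = ∅
cl(A)  = {1, 4, 6, 3, 5, 2}
∂A     = {1, 4, 6, 3, 5, 2}

interior: largest open inside A is ∅ (from ∅)
cl via duality: int({1, 6, 3, 7, 5, 2}) = {7}, so X∖{7} = {1, 4, 6, 3, 5, 2}
cl∖int = {1, 4, 6, 3, 5, 2}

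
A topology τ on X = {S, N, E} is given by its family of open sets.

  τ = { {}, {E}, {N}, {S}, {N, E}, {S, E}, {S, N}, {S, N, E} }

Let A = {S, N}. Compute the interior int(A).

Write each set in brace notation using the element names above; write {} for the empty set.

{S, N}

opens ⊆ A: {}, {S}, {N}, {S, N}; union → int = {S, N}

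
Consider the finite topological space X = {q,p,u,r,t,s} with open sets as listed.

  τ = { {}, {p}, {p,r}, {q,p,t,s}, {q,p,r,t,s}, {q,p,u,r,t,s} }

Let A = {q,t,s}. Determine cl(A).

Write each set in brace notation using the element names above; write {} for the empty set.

cl via duality: int({p,u,r}) = {p,r}, so X∖{p,r} = {q,u,t,s}

{q,u,t,s}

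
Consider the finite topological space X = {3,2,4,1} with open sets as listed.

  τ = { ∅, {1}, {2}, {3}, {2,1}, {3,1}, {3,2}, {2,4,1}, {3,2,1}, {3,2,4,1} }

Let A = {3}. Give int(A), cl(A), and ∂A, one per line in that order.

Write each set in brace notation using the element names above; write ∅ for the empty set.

int(A) = {3}
cl(A)  = {3}
∂A     = ∅

U open, U⊆A: ∅, {3}. int(A) = ⋃ = {3}
X∖A={2,4,1}, int(X∖A)={2,4,1}, hence cl(A)={3}
∂A: remove int from cl → ∅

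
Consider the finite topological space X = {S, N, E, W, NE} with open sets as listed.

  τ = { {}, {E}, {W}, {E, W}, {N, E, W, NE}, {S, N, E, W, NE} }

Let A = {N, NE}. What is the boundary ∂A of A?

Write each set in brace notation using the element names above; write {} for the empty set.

{S, N, NE}

U open, U⊆A: {}. int(A) = ⋃ = {}
X∖A={S, E, W}, int(X∖A)={E, W}, hence cl(A)={S, N, NE}
∂A: remove int from cl → {S, N, NE}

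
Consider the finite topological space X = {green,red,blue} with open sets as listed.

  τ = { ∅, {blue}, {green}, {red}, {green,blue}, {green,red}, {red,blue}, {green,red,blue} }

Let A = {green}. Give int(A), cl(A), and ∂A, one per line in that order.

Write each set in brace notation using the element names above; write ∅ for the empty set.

int(A) = {green}
cl(A)  = {green}
∂A     = ∅

U open, U⊆A: ∅, {green}. int(A) = ⋃ = {green}
X∖A={red,blue}, int(X∖A)={red,blue}, hence cl(A)={green}
∂A: remove int from cl → ∅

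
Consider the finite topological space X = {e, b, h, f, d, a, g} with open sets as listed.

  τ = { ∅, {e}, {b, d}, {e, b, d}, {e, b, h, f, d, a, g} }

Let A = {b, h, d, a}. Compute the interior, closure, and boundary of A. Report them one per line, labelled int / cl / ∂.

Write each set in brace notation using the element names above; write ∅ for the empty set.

int(A) = {b, d}
cl(A)  = {b, h, f, d, a, g}
∂A     = {h, f, a, g}

interior: largest open inside A is {b, d} (from ∅, {b, d})
cl via duality: int({e, f, g}) = {e}, so X∖{e} = {b, h, f, d, a, g}
cl∖int = {h, f, a, g}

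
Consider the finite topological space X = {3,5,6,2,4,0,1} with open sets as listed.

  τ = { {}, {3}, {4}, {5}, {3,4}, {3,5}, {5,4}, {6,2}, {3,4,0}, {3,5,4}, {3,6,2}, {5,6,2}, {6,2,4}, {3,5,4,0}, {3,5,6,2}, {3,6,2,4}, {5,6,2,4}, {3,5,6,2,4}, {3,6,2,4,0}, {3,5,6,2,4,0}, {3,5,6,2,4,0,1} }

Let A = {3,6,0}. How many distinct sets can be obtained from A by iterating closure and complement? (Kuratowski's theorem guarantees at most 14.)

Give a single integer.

10

X∖A={5,2,4,1}, int(X∖A)={5,4}, hence cl(A)={3,6,2,0,1}
Orbit (k=closure, c=complement):
  1. A     = {3,6,0}
  2. kA    = {3,6,2,0,1}
  3. cA    = {5,2,4,1}
  4. ckA   = {5,4}
  5. kcA   = {5,6,2,4,0,1}
  6. kckA  = {5,4,0,1}
  7. ckcA  = {3}
  8. ckckA = {3,6,2}
  9. kckcA = {3,0,1}
  10. ckckcA = {5,6,2,4}
(closed under both — stop)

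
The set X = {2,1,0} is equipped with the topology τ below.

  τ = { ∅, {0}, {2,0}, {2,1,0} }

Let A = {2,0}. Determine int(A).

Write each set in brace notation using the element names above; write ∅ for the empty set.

U open, U⊆A: ∅, {0}, {2,0}. int(A) = ⋃ = {2,0}

{2,0}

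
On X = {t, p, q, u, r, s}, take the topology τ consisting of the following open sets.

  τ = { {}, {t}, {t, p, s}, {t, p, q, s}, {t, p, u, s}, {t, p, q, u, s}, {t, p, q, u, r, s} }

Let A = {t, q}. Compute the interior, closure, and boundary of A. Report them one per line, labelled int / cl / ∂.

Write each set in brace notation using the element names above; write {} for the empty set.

int(A) = {t}
cl(A)  = {t, p, q, u, r, s}
∂A     = {p, q, u, r, s}

opens ⊆ A: {}, {t}; union → int = {t}
complement {p, u, r, s}; its interior {}; cl(A) = X∖{} = {t, p, q, u, r, s}
boundary = {t, p, q, u, r, s} ∖ {t} = {p, q, u, r, s}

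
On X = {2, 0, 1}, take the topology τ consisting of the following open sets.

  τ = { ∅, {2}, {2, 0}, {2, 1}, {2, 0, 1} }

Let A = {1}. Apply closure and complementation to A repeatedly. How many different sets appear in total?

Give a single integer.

4

cl via duality: int({2, 0}) = {2, 0}, so X∖{2, 0} = {1}
Write k for closure, c for complement:
  1. A     = {1}
  2. cA    = {2, 0}
  3. kcA   = {2, 0, 1}
  4. ckcA  = ∅
applying k or c yields no new set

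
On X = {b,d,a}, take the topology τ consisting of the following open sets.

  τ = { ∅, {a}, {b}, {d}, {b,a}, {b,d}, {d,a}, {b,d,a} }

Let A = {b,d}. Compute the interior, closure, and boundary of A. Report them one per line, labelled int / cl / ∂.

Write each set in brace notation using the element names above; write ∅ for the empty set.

open subsets of A: ∅, {b}, {d}, {b,d}; so int(A) = {b,d}
closure: X∖int(X∖A) = X∖{a} = {b,d}
∂A = {b,d} minus {b,d} = ∅

int(A) = {b,d}
cl(A)  = {b,d}
∂A     = ∅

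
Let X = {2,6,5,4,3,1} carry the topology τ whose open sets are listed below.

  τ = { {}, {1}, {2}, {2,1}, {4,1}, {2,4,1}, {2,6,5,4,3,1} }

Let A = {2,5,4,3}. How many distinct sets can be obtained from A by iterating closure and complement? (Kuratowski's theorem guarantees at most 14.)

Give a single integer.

complement {6,1}; its interior {1}; cl(A) = X∖{1} = {2,6,5,4,3}
With k = closure, c = complement:
  1. A     = {2,5,4,3}
  2. kA    = {2,6,5,4,3}
  3. cA    = {6,1}
  4. ckA   = {1}
  5. kcA   = {6,5,4,3,1}
  6. ckcA  = {2}
  7. kckcA = {2,6,5,3}
  8. ckckcA = {4,1}
k, c of each give nothing new

8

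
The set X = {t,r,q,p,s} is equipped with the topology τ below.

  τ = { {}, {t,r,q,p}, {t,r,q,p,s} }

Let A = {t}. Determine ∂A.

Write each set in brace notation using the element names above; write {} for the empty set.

open subsets of A: {}; so int(A) = {}
closure: X∖int(X∖A) = X∖{} = {t,r,q,p,s}
∂A = {t,r,q,p,s} minus {} = {t,r,q,p,s}

{t,r,q,p,s}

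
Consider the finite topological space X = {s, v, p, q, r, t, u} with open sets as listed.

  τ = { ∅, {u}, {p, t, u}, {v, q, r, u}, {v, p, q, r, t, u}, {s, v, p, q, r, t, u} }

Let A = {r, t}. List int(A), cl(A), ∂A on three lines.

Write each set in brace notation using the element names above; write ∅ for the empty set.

int(A) = ∅
cl(A)  = {s, v, p, q, r, t}
∂A     = {s, v, p, q, r, t}

open subsets of A: ∅; so int(A) = ∅
closure: X∖int(X∖A) = X∖{u} = {s, v, p, q, r, t}
∂A = {s, v, p, q, r, t} minus ∅ = {s, v, p, q, r, t}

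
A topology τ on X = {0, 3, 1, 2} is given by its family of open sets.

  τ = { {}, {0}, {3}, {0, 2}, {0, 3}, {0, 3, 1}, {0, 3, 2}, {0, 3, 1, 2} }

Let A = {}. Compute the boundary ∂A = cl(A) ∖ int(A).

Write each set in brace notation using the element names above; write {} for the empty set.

open subsets of A: {}; so int(A) = {}
closure: X∖int(X∖A) = X∖{0, 3, 1, 2} = {}
∂A = {} minus {} = {}

{}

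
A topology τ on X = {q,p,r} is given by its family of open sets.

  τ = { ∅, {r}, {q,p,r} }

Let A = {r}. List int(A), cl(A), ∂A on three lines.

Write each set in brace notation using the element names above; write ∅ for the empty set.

int(A) = {r}
cl(A)  = {q,p,r}
∂A     = {q,p}

opens ⊆ A: ∅, {r}; union → int = {r}
complement {q,p}; its interior ∅; cl(A) = X∖∅ = {q,p,r}
boundary = {q,p,r} ∖ {r} = {q,p}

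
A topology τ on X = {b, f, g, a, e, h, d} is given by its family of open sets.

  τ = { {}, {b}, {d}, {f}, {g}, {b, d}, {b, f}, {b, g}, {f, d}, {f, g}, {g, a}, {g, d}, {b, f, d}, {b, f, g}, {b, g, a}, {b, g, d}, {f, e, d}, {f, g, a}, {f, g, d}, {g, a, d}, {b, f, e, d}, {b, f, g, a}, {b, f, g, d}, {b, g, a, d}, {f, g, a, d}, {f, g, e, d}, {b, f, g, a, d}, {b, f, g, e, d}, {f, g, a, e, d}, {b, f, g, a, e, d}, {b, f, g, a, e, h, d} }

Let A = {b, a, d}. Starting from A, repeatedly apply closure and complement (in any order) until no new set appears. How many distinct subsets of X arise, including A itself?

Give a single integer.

complement {f, g, e, h}; its interior {f, g}; cl(A) = X∖{f, g} = {b, a, e, h, d}
With k = closure, c = complement:
  1. A     = {b, a, d}
  2. kA    = {b, a, e, h, d}
  3. cA    = {f, g, e, h}
  4. ckA   = {f, g}
  5. kcA   = {f, g, a, e, h}
  6. ckcA  = {b, d}
  7. kckcA = {b, e, h, d}
  8. ckckcA = {f, g, a}
k, c of each give nothing new

8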